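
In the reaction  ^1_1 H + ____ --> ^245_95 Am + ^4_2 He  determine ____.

Cm-248

Conserve mass number: 1 + A = 245 + 4, so A = 248.
Conserve atomic number: 1 + Z = 95 + 2, so Z = 96.
Z = 96 is curium, so the species is ^248_96 Cm.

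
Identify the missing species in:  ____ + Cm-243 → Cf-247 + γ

Conserve mass number: A + 243 = 247 + 0, so A = 4.
Conserve atomic number: Z + 96 = 98 + 0, so Z = 2.
A = 4 and Z = 2 is He-4 — an alpha particle.

alpha particle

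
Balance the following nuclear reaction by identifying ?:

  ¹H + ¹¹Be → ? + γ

B-12

Conserve mass number: 1 + 11 = A + 0, so A = 12.
Conserve atomic number: 1 + 4 = Z + 0, so Z = 5.
Z = 5 is boron, so the species is ¹²B.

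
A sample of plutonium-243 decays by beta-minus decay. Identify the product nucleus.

Beta-minus decay: mass number changes by +0, atomic number by +1.
A: 243 = 243; Z: 94 + 1 = 95.
Z = 95 is americium, so the daughter is americium-243.

Am-243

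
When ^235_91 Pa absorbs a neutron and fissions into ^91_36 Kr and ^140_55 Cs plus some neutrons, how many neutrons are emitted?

Conserve mass number: 236 = 91 + 140 + k, so k = 236 − 231 = 5.
Check atomic number: 91 = 36 + 55 + 0 = 91. ✓

5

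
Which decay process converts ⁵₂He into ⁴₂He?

neutron emission

ΔA = 4 − 5 = -1; ΔZ = 2 − 2 = +0.
A drops by 1 with Z unchanged — a neutron was emitted.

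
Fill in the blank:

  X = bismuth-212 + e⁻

Conserve mass number: A = 212 + 0, so A = 212.
Conserve atomic number: Z = 83 − 1, so Z = 82.
Z = 82 is lead, so the species is lead-212.

Pb-212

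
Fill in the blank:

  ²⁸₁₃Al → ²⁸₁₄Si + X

Conserve mass number: 28 = 28 + A, so A = 0.
Conserve atomic number: 13 = 14 + Z, so Z = -1.
A = 0 and Z = -1 is ⁰₋₁e — a beta-minus particle.

beta-minus particle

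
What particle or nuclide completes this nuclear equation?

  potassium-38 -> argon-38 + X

Conserve mass number: 38 = 38 + A, so A = 0.
Conserve atomic number: 19 = 18 + Z, so Z = 1.
A = 0 and Z = 1 is e⁺ — a positron.

positron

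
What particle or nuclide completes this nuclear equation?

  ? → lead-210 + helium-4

Po-214

Conserve mass number: A = 210 + 4, so A = 214.
Conserve atomic number: Z = 82 + 2, so Z = 84.
Z = 84 is polonium, so the species is polonium-214.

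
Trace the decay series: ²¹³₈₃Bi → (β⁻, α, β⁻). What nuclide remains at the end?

Start: (A, Z) = (213, 83).
After β⁻: (213, 84).
After α: (209, 82).
After β⁻: (209, 83).
Z = 83 is bismuth.

Bi-209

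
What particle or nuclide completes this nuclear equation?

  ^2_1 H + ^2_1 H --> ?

Conserve mass number: 2 + 2 = A, so A = 4.
Conserve atomic number: 1 + 1 = Z, so Z = 2.
A = 4 and Z = 2 is ^4_2 He — an alpha particle.

He-4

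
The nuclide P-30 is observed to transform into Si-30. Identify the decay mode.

ΔA = 30 − 30 = 0; ΔZ = 14 − 15 = -1.
A is unchanged and Z drops by 1 — a proton has become a neutron (β⁺ emission or electron capture).

beta-plus decay or electron capture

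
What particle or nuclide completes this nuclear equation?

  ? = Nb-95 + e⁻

Zr-95

Conserve mass number: A = 95 + 0, so A = 95.
Conserve atomic number: Z = 41 − 1, so Z = 40.
Z = 40 is zirconium, so the species is Zr-95.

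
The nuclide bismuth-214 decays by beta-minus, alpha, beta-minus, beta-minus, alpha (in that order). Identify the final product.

Start: (A, Z) = (214, 83).
After β⁻: (214, 84).
After α: (210, 82).
After β⁻: (210, 83).
After β⁻: (210, 84).
After α: (206, 82).
Z = 82 is lead.

Pb-206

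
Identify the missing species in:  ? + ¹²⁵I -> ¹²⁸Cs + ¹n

alpha particle

Conserve mass number: A + 125 = 128 + 1, so A = 4.
Conserve atomic number: Z + 53 = 55 + 0, so Z = 2.
A = 4 and Z = 2 is ⁴He — an alpha particle.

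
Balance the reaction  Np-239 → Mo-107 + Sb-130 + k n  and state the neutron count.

2

Conserve mass number: 239 = 107 + 130 + k, so k = 239 − 237 = 2.
Check atomic number: 93 = 42 + 51 + 0 = 93. ✓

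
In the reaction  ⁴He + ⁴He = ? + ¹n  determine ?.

Be-7

Conserve mass number: 4 + 4 = A + 1, so A = 7.
Conserve atomic number: 2 + 2 = Z + 0, so Z = 4.
Z = 4 is beryllium, so the species is ⁷Be.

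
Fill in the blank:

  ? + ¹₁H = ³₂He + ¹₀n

triton

Conserve mass number: A + 1 = 3 + 1, so A = 3.
Conserve atomic number: Z + 1 = 2 + 0, so Z = 1.
A = 3 and Z = 1 is ³₁H — a triton.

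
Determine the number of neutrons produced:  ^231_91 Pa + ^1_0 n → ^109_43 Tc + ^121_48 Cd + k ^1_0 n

2

Conserve mass number: 232 = 109 + 121 + k, so k = 232 − 230 = 2.
Check atomic number: 91 = 43 + 48 + 0 = 91. ✓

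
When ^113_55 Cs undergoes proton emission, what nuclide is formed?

Xe-112

Proton emission: mass number changes by -1, atomic number by -1.
A: 113 − 1 = 112; Z: 55 − 1 = 54.
Z = 54 is xenon, so the daughter is ^112_54 Xe.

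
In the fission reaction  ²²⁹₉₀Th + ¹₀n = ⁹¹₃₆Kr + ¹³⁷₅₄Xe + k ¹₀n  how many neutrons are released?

Conserve mass number: 230 = 91 + 137 + k, so k = 230 − 228 = 2.
Check atomic number: 90 = 36 + 54 + 0 = 90. ✓

2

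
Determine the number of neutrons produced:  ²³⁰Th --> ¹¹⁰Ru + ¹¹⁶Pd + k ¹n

Conserve mass number: 230 = 110 + 116 + k, so k = 230 − 226 = 4.
Check atomic number: 90 = 44 + 46 + 0 = 90. ✓

4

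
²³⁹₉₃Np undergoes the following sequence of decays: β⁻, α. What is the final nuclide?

Start: (A, Z) = (239, 93).
After β⁻: (239, 94).
After α: (235, 92).
Z = 92 is uranium.

U-235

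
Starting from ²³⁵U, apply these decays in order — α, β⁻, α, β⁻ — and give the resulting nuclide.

Start: (A, Z) = (235, 92).
After α: (231, 90).
After β⁻: (231, 91).
After α: (227, 89).
After β⁻: (227, 90).
Z = 90 is thorium.

Th-227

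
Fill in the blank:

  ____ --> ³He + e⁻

H-3

Conserve mass number: A = 3 + 0, so A = 3.
Conserve atomic number: Z = 2 − 1, so Z = 1.
A = 3 and Z = 1 is ³H — a triton.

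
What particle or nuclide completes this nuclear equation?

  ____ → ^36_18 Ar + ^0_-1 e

Conserve mass number: A = 36 + 0, so A = 36.
Conserve atomic number: Z = 18 − 1, so Z = 17.
Z = 17 is chlorine, so the species is ^36_17 Cl.

Cl-36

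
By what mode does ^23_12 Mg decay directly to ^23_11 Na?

ΔA = 23 − 23 = 0; ΔZ = 11 − 12 = -1.
A is unchanged and Z drops by 1 — a proton has become a neutron (β⁺ emission or electron capture).

beta-plus decay or electron capture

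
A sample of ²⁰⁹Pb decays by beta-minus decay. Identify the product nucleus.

Beta-minus decay: mass number changes by +0, atomic number by +1.
A: 209 = 209; Z: 82 + 1 = 83.
Z = 83 is bismuth, so the daughter is ²⁰⁹Bi.

Bi-209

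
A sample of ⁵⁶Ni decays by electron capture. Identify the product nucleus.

Co-56

Electron capture: mass number changes by +0, atomic number by -1.
A: 56 = 56; Z: 28 − 1 = 27.
Z = 27 is cobalt, so the daughter is ⁵⁶Co.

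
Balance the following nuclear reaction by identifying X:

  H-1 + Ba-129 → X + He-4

Conserve mass number: 1 + 129 = A + 4, so A = 126.
Conserve atomic number: 1 + 56 = Z + 2, so Z = 55.
Z = 55 is caesium, so the species is Cs-126.

Cs-126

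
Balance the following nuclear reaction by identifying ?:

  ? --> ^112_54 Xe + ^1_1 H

Cs-113

Conserve mass number: A = 112 + 1, so A = 113.
Conserve atomic number: Z = 54 + 1, so Z = 55.
Z = 55 is caesium, so the species is ^113_55 Cs.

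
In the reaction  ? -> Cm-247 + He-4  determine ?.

Conserve mass number: A = 247 + 4, so A = 251.
Conserve atomic number: Z = 96 + 2, so Z = 98.
Z = 98 is californium, so the species is Cf-251.

Cf-251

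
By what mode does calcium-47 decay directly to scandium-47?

ΔA = 47 − 47 = 0; ΔZ = 21 − 20 = +1.
A is unchanged and Z rises by 1 — a neutron has become a proton (β⁻ decay).

beta-minus decay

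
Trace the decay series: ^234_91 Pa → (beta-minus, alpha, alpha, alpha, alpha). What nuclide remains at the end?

Start: (A, Z) = (234, 91).
After β⁻: (234, 92).
After α: (230, 90).
After α: (226, 88).
After α: (222, 86).
After α: (218, 84).
Z = 84 is polonium.

Po-218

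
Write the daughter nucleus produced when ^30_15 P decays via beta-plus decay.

Si-30

Beta-plus decay: mass number changes by +0, atomic number by -1.
A: 30 = 30; Z: 15 − 1 = 14.
Z = 14 is silicon, so the daughter is ^30_14 Si.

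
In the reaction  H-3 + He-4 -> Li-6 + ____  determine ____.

Conserve mass number: 3 + 4 = 6 + A, so A = 1.
Conserve atomic number: 1 + 2 = 3 + Z, so Z = 0.
A = 1 and Z = 0 is n — a neutron.

neutron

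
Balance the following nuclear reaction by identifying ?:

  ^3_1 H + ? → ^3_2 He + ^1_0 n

proton

Conserve mass number: 3 + A = 3 + 1, so A = 1.
Conserve atomic number: 1 + Z = 2 + 0, so Z = 1.
A = 1 and Z = 1 is ^1_1 H — a proton.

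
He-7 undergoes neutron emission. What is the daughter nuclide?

He-6

Neutron emission: mass number changes by -1, atomic number by +0.
A: 7 − 1 = 6; Z: 2 = 2.
Z = 2 is helium, so the daughter is He-6.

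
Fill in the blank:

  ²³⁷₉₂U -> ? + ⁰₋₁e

Conserve mass number: 237 = A + 0, so A = 237.
Conserve atomic number: 92 = Z − 1, so Z = 93.
Z = 93 is neptunium, so the species is ²³⁷₉₃Np.

Np-237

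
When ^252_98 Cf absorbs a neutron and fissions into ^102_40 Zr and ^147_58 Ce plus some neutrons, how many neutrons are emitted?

4

Conserve mass number: 253 = 102 + 147 + k, so k = 253 − 249 = 4.
Check atomic number: 98 = 40 + 58 + 0 = 98. ✓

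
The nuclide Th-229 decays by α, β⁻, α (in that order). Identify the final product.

Fr-221

Start: (A, Z) = (229, 90).
After α: (225, 88).
After β⁻: (225, 89).
After α: (221, 87).
Z = 87 is francium.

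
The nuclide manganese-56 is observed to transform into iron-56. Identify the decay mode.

ΔA = 56 − 56 = 0; ΔZ = 26 − 25 = +1.
A is unchanged and Z rises by 1 — a neutron has become a proton (β⁻ decay).

beta-minus decay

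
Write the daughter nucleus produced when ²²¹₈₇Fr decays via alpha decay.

At-217

Alpha decay: mass number changes by -4, atomic number by -2.
A: 221 − 4 = 217; Z: 87 − 2 = 85.
Z = 85 is astatine, so the daughter is ²¹⁷₈₅At.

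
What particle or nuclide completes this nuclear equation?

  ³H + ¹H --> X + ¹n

He-3

Conserve mass number: 3 + 1 = A + 1, so A = 3.
Conserve atomic number: 1 + 1 = Z + 0, so Z = 2.
Z = 2 is helium, so the species is ³He.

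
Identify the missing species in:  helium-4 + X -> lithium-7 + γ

triton

Conserve mass number: 4 + A = 7 + 0, so A = 3.
Conserve atomic number: 2 + Z = 3 + 0, so Z = 1.
A = 3 and Z = 1 is hydrogen-3 — a triton.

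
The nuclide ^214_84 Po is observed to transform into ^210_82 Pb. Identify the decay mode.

ΔA = 210 − 214 = -4; ΔZ = 82 − 84 = -2.
A drops by 4 and Z drops by 2 — the signature of alpha emission.

alpha decay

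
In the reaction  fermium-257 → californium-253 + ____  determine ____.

alpha particle

Conserve mass number: 257 = 253 + A, so A = 4.
Conserve atomic number: 100 = 98 + Z, so Z = 2.
A = 4 and Z = 2 is helium-4 — an alpha particle.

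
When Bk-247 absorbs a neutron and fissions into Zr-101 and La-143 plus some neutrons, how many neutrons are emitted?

4

Conserve mass number: 248 = 101 + 143 + k, so k = 248 − 244 = 4.
Check atomic number: 97 = 40 + 57 + 0 = 97. ✓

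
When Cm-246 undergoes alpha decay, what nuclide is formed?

Alpha decay: mass number changes by -4, atomic number by -2.
A: 246 − 4 = 242; Z: 96 − 2 = 94.
Z = 94 is plutonium, so the daughter is Pu-242.

Pu-242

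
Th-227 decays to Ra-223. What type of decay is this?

alpha decay

ΔA = 223 − 227 = -4; ΔZ = 88 − 90 = -2.
A drops by 4 and Z drops by 2 — the signature of alpha emission.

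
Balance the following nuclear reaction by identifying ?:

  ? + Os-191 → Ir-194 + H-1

Conserve mass number: A + 191 = 194 + 1, so A = 4.
Conserve atomic number: Z + 76 = 77 + 1, so Z = 2.
A = 4 and Z = 2 is He-4 — an alpha particle.

alpha particle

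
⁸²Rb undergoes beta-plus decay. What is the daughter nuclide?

Beta-plus decay: mass number changes by +0, atomic number by -1.
A: 82 = 82; Z: 37 − 1 = 36.
Z = 36 is krypton, so the daughter is ⁸²Kr.

Kr-82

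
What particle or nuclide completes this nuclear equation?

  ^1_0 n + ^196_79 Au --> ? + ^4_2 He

Conserve mass number: 1 + 196 = A + 4, so A = 193.
Conserve atomic number: 0 + 79 = Z + 2, so Z = 77.
Z = 77 is iridium, so the species is ^193_77 Ir.

Ir-193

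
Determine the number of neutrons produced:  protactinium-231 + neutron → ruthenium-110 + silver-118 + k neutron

4

Conserve mass number: 232 = 110 + 118 + k, so k = 232 − 228 = 4.
Check atomic number: 91 = 44 + 47 + 0 = 91. ✓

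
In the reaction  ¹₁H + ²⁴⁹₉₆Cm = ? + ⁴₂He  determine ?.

Conserve mass number: 1 + 249 = A + 4, so A = 246.
Conserve atomic number: 1 + 96 = Z + 2, so Z = 95.
Z = 95 is americium, so the species is ²⁴⁶₉₅Am.

Am-246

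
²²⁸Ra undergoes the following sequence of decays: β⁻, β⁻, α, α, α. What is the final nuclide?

Start: (A, Z) = (228, 88).
After β⁻: (228, 89).
After β⁻: (228, 90).
After α: (224, 88).
After α: (220, 86).
After α: (216, 84).
Z = 84 is polonium.

Po-216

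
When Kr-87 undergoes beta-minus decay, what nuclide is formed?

Rb-87

Beta-minus decay: mass number changes by +0, atomic number by +1.
A: 87 = 87; Z: 36 + 1 = 37.
Z = 37 is rubidium, so the daughter is Rb-87.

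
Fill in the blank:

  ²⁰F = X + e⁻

Conserve mass number: 20 = A + 0, so A = 20.
Conserve atomic number: 9 = Z − 1, so Z = 10.
Z = 10 is neon, so the species is ²⁰Ne.

Ne-20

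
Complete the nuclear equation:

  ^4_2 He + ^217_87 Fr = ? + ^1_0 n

Ac-220

Conserve mass number: 4 + 217 = A + 1, so A = 220.
Conserve atomic number: 2 + 87 = Z + 0, so Z = 89.
Z = 89 is actinium, so the species is ^220_89 Ac.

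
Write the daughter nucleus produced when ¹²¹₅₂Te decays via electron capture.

Electron capture: mass number changes by +0, atomic number by -1.
A: 121 = 121; Z: 52 − 1 = 51.
Z = 51 is antimony, so the daughter is ¹²¹₅₁Sb.

Sb-121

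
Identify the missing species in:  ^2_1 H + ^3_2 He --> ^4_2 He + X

proton

Conserve mass number: 2 + 3 = 4 + A, so A = 1.
Conserve atomic number: 1 + 2 = 2 + Z, so Z = 1.
A = 1 and Z = 1 is ^1_1 H — a proton.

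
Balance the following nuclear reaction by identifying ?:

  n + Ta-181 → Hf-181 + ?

proton

Conserve mass number: 1 + 181 = 181 + A, so A = 1.
Conserve atomic number: 0 + 73 = 72 + Z, so Z = 1.
A = 1 and Z = 1 is H-1 — a proton.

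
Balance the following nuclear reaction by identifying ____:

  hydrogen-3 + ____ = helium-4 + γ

proton

Conserve mass number: 3 + A = 4 + 0, so A = 1.
Conserve atomic number: 1 + Z = 2 + 0, so Z = 1.
A = 1 and Z = 1 is hydrogen-1 — a proton.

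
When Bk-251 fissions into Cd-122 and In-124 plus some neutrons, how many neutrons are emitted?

5

Conserve mass number: 251 = 122 + 124 + k, so k = 251 − 246 = 5.
Check atomic number: 97 = 48 + 49 + 0 = 97. ✓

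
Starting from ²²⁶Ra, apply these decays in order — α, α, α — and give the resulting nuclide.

Start: (A, Z) = (226, 88).
After α: (222, 86).
After α: (218, 84).
After α: (214, 82).
Z = 82 is lead.

Pb-214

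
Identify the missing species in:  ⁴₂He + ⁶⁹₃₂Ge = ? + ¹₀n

Conserve mass number: 4 + 69 = A + 1, so A = 72.
Conserve atomic number: 2 + 32 = Z + 0, so Z = 34.
Z = 34 is selenium, so the species is ⁷²₃₄Se.

Se-72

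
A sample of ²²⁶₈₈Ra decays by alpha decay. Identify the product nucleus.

Alpha decay: mass number changes by -4, atomic number by -2.
A: 226 − 4 = 222; Z: 88 − 2 = 86.
Z = 86 is radon, so the daughter is ²²²₈₆Rn.

Rn-222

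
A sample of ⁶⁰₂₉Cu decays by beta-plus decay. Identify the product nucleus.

Beta-plus decay: mass number changes by +0, atomic number by -1.
A: 60 = 60; Z: 29 − 1 = 28.
Z = 28 is nickel, so the daughter is ⁶⁰₂₈Ni.

Ni-60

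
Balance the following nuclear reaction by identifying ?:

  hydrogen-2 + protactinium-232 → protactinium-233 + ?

proton

Conserve mass number: 2 + 232 = 233 + A, so A = 1.
Conserve atomic number: 1 + 91 = 91 + Z, so Z = 1.
A = 1 and Z = 1 is hydrogen-1 — a proton.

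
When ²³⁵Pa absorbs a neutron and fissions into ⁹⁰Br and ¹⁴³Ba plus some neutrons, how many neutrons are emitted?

Conserve mass number: 236 = 90 + 143 + k, so k = 236 − 233 = 3.
Check atomic number: 91 = 35 + 56 + 0 = 91. ✓

3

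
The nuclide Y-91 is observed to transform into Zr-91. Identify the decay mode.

ΔA = 91 − 91 = 0; ΔZ = 40 − 39 = +1.
A is unchanged and Z rises by 1 — a neutron has become a proton (β⁻ decay).

beta-minus decay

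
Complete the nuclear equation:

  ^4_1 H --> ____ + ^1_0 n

H-3

Conserve mass number: 4 = A + 1, so A = 3.
Conserve atomic number: 1 = Z + 0, so Z = 1.
A = 3 and Z = 1 is ^3_1 H — a triton.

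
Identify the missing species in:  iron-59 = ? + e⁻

Conserve mass number: 59 = A + 0, so A = 59.
Conserve atomic number: 26 = Z − 1, so Z = 27.
Z = 27 is cobalt, so the species is cobalt-59.

Co-59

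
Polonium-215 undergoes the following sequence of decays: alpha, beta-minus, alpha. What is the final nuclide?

Start: (A, Z) = (215, 84).
After α: (211, 82).
After β⁻: (211, 83).
After α: (207, 81).
Z = 81 is thallium.

Tl-207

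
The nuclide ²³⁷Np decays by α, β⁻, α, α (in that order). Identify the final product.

Ra-225

Start: (A, Z) = (237, 93).
After α: (233, 91).
After β⁻: (233, 92).
After α: (229, 90).
After α: (225, 88).
Z = 88 is radium.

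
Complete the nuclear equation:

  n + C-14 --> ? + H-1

Conserve mass number: 1 + 14 = A + 1, so A = 14.
Conserve atomic number: 0 + 6 = Z + 1, so Z = 5.
Z = 5 is boron, so the species is B-14.

B-14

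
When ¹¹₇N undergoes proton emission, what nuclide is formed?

C-10

Proton emission: mass number changes by -1, atomic number by -1.
A: 11 − 1 = 10; Z: 7 − 1 = 6.
Z = 6 is carbon, so the daughter is ¹⁰₆C.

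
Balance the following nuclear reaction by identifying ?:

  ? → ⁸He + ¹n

Conserve mass number: A = 8 + 1, so A = 9.
Conserve atomic number: Z = 2 + 0, so Z = 2.
Z = 2 is helium, so the species is ⁹He.

He-9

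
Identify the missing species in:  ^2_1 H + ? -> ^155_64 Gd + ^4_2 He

Tb-157

Conserve mass number: 2 + A = 155 + 4, so A = 157.
Conserve atomic number: 1 + Z = 64 + 2, so Z = 65.
Z = 65 is terbium, so the species is ^157_65 Tb.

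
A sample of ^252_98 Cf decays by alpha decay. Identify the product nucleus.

Cm-248

Alpha decay: mass number changes by -4, atomic number by -2.
A: 252 − 4 = 248; Z: 98 − 2 = 96.
Z = 96 is curium, so the daughter is ^248_96 Cm.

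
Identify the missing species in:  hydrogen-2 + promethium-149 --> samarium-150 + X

neutron

Conserve mass number: 2 + 149 = 150 + A, so A = 1.
Conserve atomic number: 1 + 61 = 62 + Z, so Z = 0.
A = 1 and Z = 0 is neutron — a neutron.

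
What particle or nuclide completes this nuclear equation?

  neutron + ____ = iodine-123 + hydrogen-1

Xe-123

Conserve mass number: 1 + A = 123 + 1, so A = 123.
Conserve atomic number: 0 + Z = 53 + 1, so Z = 54.
Z = 54 is xenon, so the species is xenon-123.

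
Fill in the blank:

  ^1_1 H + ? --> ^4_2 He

triton

Conserve mass number: 1 + A = 4, so A = 3.
Conserve atomic number: 1 + Z = 2, so Z = 1.
A = 3 and Z = 1 is ^3_1 H — a triton.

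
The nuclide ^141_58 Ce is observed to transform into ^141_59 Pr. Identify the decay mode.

beta-minus decay

ΔA = 141 − 141 = 0; ΔZ = 59 − 58 = +1.
A is unchanged and Z rises by 1 — a neutron has become a proton (β⁻ decay).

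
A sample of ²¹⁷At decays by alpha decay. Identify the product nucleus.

Alpha decay: mass number changes by -4, atomic number by -2.
A: 217 − 4 = 213; Z: 85 − 2 = 83.
Z = 83 is bismuth, so the daughter is ²¹³Bi.

Bi-213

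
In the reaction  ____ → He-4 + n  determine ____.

He-5

Conserve mass number: A = 4 + 1, so A = 5.
Conserve atomic number: Z = 2 + 0, so Z = 2.
Z = 2 is helium, so the species is He-5.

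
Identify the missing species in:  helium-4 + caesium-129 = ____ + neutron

Conserve mass number: 4 + 129 = A + 1, so A = 132.
Conserve atomic number: 2 + 55 = Z + 0, so Z = 57.
Z = 57 is lanthanum, so the species is lanthanum-132.

La-132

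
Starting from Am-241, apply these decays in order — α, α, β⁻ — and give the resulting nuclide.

U-233

Start: (A, Z) = (241, 95).
After α: (237, 93).
After α: (233, 91).
After β⁻: (233, 92).
Z = 92 is uranium.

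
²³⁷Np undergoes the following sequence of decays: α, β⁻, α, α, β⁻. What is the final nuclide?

Ac-225

Start: (A, Z) = (237, 93).
After α: (233, 91).
After β⁻: (233, 92).
After α: (229, 90).
After α: (225, 88).
After β⁻: (225, 89).
Z = 89 is actinium.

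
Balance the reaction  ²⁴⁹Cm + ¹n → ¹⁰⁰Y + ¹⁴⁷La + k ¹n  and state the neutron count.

3

Conserve mass number: 250 = 100 + 147 + k, so k = 250 − 247 = 3.
Check atomic number: 96 = 39 + 57 + 0 = 96. ✓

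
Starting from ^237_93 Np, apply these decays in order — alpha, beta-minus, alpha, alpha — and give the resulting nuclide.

Ra-225

Start: (A, Z) = (237, 93).
After α: (233, 91).
After β⁻: (233, 92).
After α: (229, 90).
After α: (225, 88).
Z = 88 is radium.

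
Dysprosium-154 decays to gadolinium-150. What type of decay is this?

alpha decay

ΔA = 150 − 154 = -4; ΔZ = 64 − 66 = -2.
A drops by 4 and Z drops by 2 — the signature of alpha emission.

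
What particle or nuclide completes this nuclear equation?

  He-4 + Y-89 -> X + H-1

Conserve mass number: 4 + 89 = A + 1, so A = 92.
Conserve atomic number: 2 + 39 = Z + 1, so Z = 40.
Z = 40 is zirconium, so the species is Zr-92.

Zr-92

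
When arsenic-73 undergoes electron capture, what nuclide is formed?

Ge-73

Electron capture: mass number changes by +0, atomic number by -1.
A: 73 = 73; Z: 33 − 1 = 32.
Z = 32 is germanium, so the daughter is germanium-73.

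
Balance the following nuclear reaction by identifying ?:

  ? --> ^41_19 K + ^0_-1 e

Ar-41

Conserve mass number: A = 41 + 0, so A = 41.
Conserve atomic number: Z = 19 − 1, so Z = 18.
Z = 18 is argon, so the species is ^41_18 Ar.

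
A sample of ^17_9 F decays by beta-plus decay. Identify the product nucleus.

Beta-plus decay: mass number changes by +0, atomic number by -1.
A: 17 = 17; Z: 9 − 1 = 8.
Z = 8 is oxygen, so the daughter is ^17_8 O.

O-17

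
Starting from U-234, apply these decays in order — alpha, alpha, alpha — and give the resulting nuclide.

Rn-222

Start: (A, Z) = (234, 92).
After α: (230, 90).
After α: (226, 88).
After α: (222, 86).
Z = 86 is radon.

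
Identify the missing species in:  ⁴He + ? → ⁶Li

deuteron

Conserve mass number: 4 + A = 6, so A = 2.
Conserve atomic number: 2 + Z = 3, so Z = 1.
A = 2 and Z = 1 is ²H — a deuteron.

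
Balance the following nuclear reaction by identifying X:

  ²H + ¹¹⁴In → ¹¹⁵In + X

Conserve mass number: 2 + 114 = 115 + A, so A = 1.
Conserve atomic number: 1 + 49 = 49 + Z, so Z = 1.
A = 1 and Z = 1 is ¹H — a proton.

proton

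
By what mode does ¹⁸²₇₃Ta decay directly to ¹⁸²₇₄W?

ΔA = 182 − 182 = 0; ΔZ = 74 − 73 = +1.
A is unchanged and Z rises by 1 — a neutron has become a proton (β⁻ decay).

beta-minus decay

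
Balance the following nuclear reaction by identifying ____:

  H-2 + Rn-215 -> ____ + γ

Conserve mass number: 2 + 215 = A + 0, so A = 217.
Conserve atomic number: 1 + 86 = Z + 0, so Z = 87.
Z = 87 is francium, so the species is Fr-217.

Fr-217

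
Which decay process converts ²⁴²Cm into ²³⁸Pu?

alpha decay

ΔA = 238 − 242 = -4; ΔZ = 94 − 96 = -2.
A drops by 4 and Z drops by 2 — the signature of alpha emission.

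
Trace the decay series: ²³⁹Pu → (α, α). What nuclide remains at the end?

Start: (A, Z) = (239, 94).
After α: (235, 92).
After α: (231, 90).
Z = 90 is thorium.

Th-231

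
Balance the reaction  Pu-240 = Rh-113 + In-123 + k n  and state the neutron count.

Conserve mass number: 240 = 113 + 123 + k, so k = 240 − 236 = 4.
Check atomic number: 94 = 45 + 49 + 0 = 94. ✓

4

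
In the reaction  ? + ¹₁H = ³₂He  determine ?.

deuteron

Conserve mass number: A + 1 = 3, so A = 2.
Conserve atomic number: Z + 1 = 2, so Z = 1.
A = 2 and Z = 1 is ²₁H — a deuteron.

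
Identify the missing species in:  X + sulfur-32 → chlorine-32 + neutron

Conserve mass number: A + 32 = 32 + 1, so A = 1.
Conserve atomic number: Z + 16 = 17 + 0, so Z = 1.
A = 1 and Z = 1 is hydrogen-1 — a proton.

proton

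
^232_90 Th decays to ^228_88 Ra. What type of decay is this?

alpha decay

ΔA = 228 − 232 = -4; ΔZ = 88 − 90 = -2.
A drops by 4 and Z drops by 2 — the signature of alpha emission.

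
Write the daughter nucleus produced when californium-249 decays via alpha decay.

Cm-245

Alpha decay: mass number changes by -4, atomic number by -2.
A: 249 − 4 = 245; Z: 98 − 2 = 96.
Z = 96 is curium, so the daughter is curium-245.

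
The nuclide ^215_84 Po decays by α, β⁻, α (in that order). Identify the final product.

Start: (A, Z) = (215, 84).
After α: (211, 82).
After β⁻: (211, 83).
After α: (207, 81).
Z = 81 is thallium.

Tl-207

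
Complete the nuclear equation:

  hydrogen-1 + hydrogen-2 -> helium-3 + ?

gamma ray

Conserve mass number: 1 + 2 = 3 + A, so A = 0.
Conserve atomic number: 1 + 1 = 2 + Z, so Z = 0.
A = 0 and Z = 0 is γ — a gamma ray.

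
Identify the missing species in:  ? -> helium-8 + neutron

Conserve mass number: A = 8 + 1, so A = 9.
Conserve atomic number: Z = 2 + 0, so Z = 2.
Z = 2 is helium, so the species is helium-9.

He-9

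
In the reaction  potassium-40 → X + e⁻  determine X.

Conserve mass number: 40 = A + 0, so A = 40.
Conserve atomic number: 19 = Z − 1, so Z = 20.
Z = 20 is calcium, so the species is calcium-40.

Ca-40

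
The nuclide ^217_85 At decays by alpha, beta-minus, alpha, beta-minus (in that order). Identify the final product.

Start: (A, Z) = (217, 85).
After α: (213, 83).
After β⁻: (213, 84).
After α: (209, 82).
After β⁻: (209, 83).
Z = 83 is bismuth.

Bi-209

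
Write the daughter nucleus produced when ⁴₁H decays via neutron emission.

Neutron emission: mass number changes by -1, atomic number by +0.
A: 4 − 1 = 3; Z: 1 = 1.
Z = 1 is hydrogen, so the daughter is ³₁H.

H-3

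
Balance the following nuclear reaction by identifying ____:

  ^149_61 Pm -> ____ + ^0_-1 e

Sm-149

Conserve mass number: 149 = A + 0, so A = 149.
Conserve atomic number: 61 = Z − 1, so Z = 62.
Z = 62 is samarium, so the species is ^149_62 Sm.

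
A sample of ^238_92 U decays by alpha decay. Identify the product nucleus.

Alpha decay: mass number changes by -4, atomic number by -2.
A: 238 − 4 = 234; Z: 92 − 2 = 90.
Z = 90 is thorium, so the daughter is ^234_90 Th.

Th-234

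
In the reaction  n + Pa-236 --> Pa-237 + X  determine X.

gamma ray

Conserve mass number: 1 + 236 = 237 + A, so A = 0.
Conserve atomic number: 0 + 91 = 91 + Z, so Z = 0.
A = 0 and Z = 0 is γ — a gamma ray.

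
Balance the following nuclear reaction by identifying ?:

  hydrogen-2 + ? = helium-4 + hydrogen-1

He-3

Conserve mass number: 2 + A = 4 + 1, so A = 3.
Conserve atomic number: 1 + Z = 2 + 1, so Z = 2.
Z = 2 is helium, so the species is helium-3.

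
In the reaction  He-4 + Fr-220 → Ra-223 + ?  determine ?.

proton

Conserve mass number: 4 + 220 = 223 + A, so A = 1.
Conserve atomic number: 2 + 87 = 88 + Z, so Z = 1.
A = 1 and Z = 1 is H-1 — a proton.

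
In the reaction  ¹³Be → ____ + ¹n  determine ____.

Conserve mass number: 13 = A + 1, so A = 12.
Conserve atomic number: 4 = Z + 0, so Z = 4.
Z = 4 is beryllium, so the species is ¹²Be.

Be-12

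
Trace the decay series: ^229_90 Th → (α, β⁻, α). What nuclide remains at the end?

Start: (A, Z) = (229, 90).
After α: (225, 88).
After β⁻: (225, 89).
After α: (221, 87).
Z = 87 is francium.

Fr-221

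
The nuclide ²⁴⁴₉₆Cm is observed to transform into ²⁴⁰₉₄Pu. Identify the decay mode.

alpha decay

ΔA = 240 − 244 = -4; ΔZ = 94 − 96 = -2.
A drops by 4 and Z drops by 2 — the signature of alpha emission.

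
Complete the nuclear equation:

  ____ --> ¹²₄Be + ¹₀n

Be-13

Conserve mass number: A = 12 + 1, so A = 13.
Conserve atomic number: Z = 4 + 0, so Z = 4.
Z = 4 is beryllium, so the species is ¹³₄Be.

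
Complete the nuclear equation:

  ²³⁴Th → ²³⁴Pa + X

Conserve mass number: 234 = 234 + A, so A = 0.
Conserve atomic number: 90 = 91 + Z, so Z = -1.
A = 0 and Z = -1 is e⁻ — a beta-minus particle.

beta-minus particle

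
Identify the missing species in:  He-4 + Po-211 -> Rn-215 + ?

gamma ray

Conserve mass number: 4 + 211 = 215 + A, so A = 0.
Conserve atomic number: 2 + 84 = 86 + Z, so Z = 0.
A = 0 and Z = 0 is γ — a gamma ray.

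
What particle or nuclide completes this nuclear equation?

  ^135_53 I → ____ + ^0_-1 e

Conserve mass number: 135 = A + 0, so A = 135.
Conserve atomic number: 53 = Z − 1, so Z = 54.
Z = 54 is xenon, so the species is ^135_54 Xe.

Xe-135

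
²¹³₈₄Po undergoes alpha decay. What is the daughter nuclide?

Alpha decay: mass number changes by -4, atomic number by -2.
A: 213 − 4 = 209; Z: 84 − 2 = 82.
Z = 82 is lead, so the daughter is ²⁰⁹₈₂Pb.

Pb-209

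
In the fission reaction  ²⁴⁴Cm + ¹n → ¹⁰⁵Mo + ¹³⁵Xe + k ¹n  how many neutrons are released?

5

Conserve mass number: 245 = 105 + 135 + k, so k = 245 − 240 = 5.
Check atomic number: 96 = 42 + 54 + 0 = 96. ✓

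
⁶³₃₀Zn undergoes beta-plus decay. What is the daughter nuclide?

Cu-63

Beta-plus decay: mass number changes by +0, atomic number by -1.
A: 63 = 63; Z: 30 − 1 = 29.
Z = 29 is copper, so the daughter is ⁶³₂₉Cu.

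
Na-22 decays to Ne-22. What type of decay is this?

beta-plus decay or electron capture

ΔA = 22 − 22 = 0; ΔZ = 10 − 11 = -1.
A is unchanged and Z drops by 1 — a proton has become a neutron (β⁺ emission or electron capture).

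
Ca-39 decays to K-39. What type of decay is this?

ΔA = 39 − 39 = 0; ΔZ = 19 − 20 = -1.
A is unchanged and Z drops by 1 — a proton has become a neutron (β⁺ emission or electron capture).

beta-plus decay or electron capture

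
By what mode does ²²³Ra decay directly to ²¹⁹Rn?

alpha decay

ΔA = 219 − 223 = -4; ΔZ = 86 − 88 = -2.
A drops by 4 and Z drops by 2 — the signature of alpha emission.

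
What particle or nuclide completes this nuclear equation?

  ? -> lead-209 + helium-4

Conserve mass number: A = 209 + 4, so A = 213.
Conserve atomic number: Z = 82 + 2, so Z = 84.
Z = 84 is polonium, so the species is polonium-213.

Po-213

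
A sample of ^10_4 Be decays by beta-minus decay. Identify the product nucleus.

Beta-minus decay: mass number changes by +0, atomic number by +1.
A: 10 = 10; Z: 4 + 1 = 5.
Z = 5 is boron, so the daughter is ^10_5 B.

B-10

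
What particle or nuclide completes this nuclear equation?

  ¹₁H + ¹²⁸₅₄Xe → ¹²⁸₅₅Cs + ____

neutron

Conserve mass number: 1 + 128 = 128 + A, so A = 1.
Conserve atomic number: 1 + 54 = 55 + Z, so Z = 0.
A = 1 and Z = 0 is ¹₀n — a neutron.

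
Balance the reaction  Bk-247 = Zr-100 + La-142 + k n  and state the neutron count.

Conserve mass number: 247 = 100 + 142 + k, so k = 247 − 242 = 5.
Check atomic number: 97 = 40 + 57 + 0 = 97. ✓

5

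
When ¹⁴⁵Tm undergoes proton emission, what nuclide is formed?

Er-144

Proton emission: mass number changes by -1, atomic number by -1.
A: 145 − 1 = 144; Z: 69 − 1 = 68.
Z = 68 is erbium, so the daughter is ¹⁴⁴Er.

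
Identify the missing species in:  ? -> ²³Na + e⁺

Conserve mass number: A = 23 + 0, so A = 23.
Conserve atomic number: Z = 11 + 1, so Z = 12.
Z = 12 is magnesium, so the species is ²³Mg.

Mg-23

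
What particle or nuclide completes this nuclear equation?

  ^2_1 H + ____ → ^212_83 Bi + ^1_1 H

Bi-211

Conserve mass number: 2 + A = 212 + 1, so A = 211.
Conserve atomic number: 1 + Z = 83 + 1, so Z = 83.
Z = 83 is bismuth, so the species is ^211_83 Bi.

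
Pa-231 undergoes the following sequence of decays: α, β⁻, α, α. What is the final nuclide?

Rn-219

Start: (A, Z) = (231, 91).
After α: (227, 89).
After β⁻: (227, 90).
After α: (223, 88).
After α: (219, 86).
Z = 86 is radon.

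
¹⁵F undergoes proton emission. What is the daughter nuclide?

O-14

Proton emission: mass number changes by -1, atomic number by -1.
A: 15 − 1 = 14; Z: 9 − 1 = 8.
Z = 8 is oxygen, so the daughter is ¹⁴O.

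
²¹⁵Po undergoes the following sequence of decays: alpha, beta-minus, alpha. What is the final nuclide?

Start: (A, Z) = (215, 84).
After α: (211, 82).
After β⁻: (211, 83).
After α: (207, 81).
Z = 81 is thallium.

Tl-207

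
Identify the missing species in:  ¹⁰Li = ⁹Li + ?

Conserve mass number: 10 = 9 + A, so A = 1.
Conserve atomic number: 3 = 3 + Z, so Z = 0.
A = 1 and Z = 0 is ¹n — a neutron.

neutron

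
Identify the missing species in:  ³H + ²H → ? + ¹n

He-4

Conserve mass number: 3 + 2 = A + 1, so A = 4.
Conserve atomic number: 1 + 1 = Z + 0, so Z = 2.
A = 4 and Z = 2 is ⁴He — an alpha particle.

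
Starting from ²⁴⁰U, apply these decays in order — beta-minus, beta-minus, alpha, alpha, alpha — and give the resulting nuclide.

Ra-228

Start: (A, Z) = (240, 92).
After β⁻: (240, 93).
After β⁻: (240, 94).
After α: (236, 92).
After α: (232, 90).
After α: (228, 88).
Z = 88 is radium.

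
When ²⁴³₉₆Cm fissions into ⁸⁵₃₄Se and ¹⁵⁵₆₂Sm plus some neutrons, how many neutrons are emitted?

Conserve mass number: 243 = 85 + 155 + k, so k = 243 − 240 = 3.
Check atomic number: 96 = 34 + 62 + 0 = 96. ✓

3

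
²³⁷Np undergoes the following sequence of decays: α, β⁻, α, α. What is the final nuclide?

Ra-225

Start: (A, Z) = (237, 93).
After α: (233, 91).
After β⁻: (233, 92).
After α: (229, 90).
After α: (225, 88).
Z = 88 is radium.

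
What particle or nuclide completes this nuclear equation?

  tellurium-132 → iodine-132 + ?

beta-minus particle

Conserve mass number: 132 = 132 + A, so A = 0.
Conserve atomic number: 52 = 53 + Z, so Z = -1.
A = 0 and Z = -1 is e⁻ — a beta-minus particle.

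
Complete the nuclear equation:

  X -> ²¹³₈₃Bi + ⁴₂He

Conserve mass number: A = 213 + 4, so A = 217.
Conserve atomic number: Z = 83 + 2, so Z = 85.
Z = 85 is astatine, so the species is ²¹⁷₈₅At.

At-217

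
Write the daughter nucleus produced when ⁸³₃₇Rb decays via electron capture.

Electron capture: mass number changes by +0, atomic number by -1.
A: 83 = 83; Z: 37 − 1 = 36.
Z = 36 is krypton, so the daughter is ⁸³₃₆Kr.

Kr-83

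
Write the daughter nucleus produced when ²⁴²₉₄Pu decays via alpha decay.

U-238

Alpha decay: mass number changes by -4, atomic number by -2.
A: 242 − 4 = 238; Z: 94 − 2 = 92.
Z = 92 is uranium, so the daughter is ²³⁸₉₂U.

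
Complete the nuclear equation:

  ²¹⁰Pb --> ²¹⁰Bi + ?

Conserve mass number: 210 = 210 + A, so A = 0.
Conserve atomic number: 82 = 83 + Z, so Z = -1.
A = 0 and Z = -1 is e⁻ — a beta-minus particle.

beta-minus particle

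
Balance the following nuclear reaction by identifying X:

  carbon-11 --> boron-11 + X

positron

Conserve mass number: 11 = 11 + A, so A = 0.
Conserve atomic number: 6 = 5 + Z, so Z = 1.
A = 0 and Z = 1 is e⁺ — a positron.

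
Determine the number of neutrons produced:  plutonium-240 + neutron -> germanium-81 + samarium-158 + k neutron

2

Conserve mass number: 241 = 81 + 158 + k, so k = 241 − 239 = 2.
Check atomic number: 94 = 32 + 62 + 0 = 94. ✓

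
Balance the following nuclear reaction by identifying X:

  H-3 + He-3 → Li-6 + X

Conserve mass number: 3 + 3 = 6 + A, so A = 0.
Conserve atomic number: 1 + 2 = 3 + Z, so Z = 0.
A = 0 and Z = 0 is γ — a gamma ray.

gamma ray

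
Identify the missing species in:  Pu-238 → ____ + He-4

Conserve mass number: 238 = A + 4, so A = 234.
Conserve atomic number: 94 = Z + 2, so Z = 92.
Z = 92 is uranium, so the species is U-234.

U-234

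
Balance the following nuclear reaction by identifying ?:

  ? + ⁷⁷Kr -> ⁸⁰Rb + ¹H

Conserve mass number: A + 77 = 80 + 1, so A = 4.
Conserve atomic number: Z + 36 = 37 + 1, so Z = 2.
A = 4 and Z = 2 is ⁴He — an alpha particle.

alpha particle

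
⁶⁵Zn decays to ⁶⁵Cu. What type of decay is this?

beta-plus decay or electron capture

ΔA = 65 − 65 = 0; ΔZ = 29 − 30 = -1.
A is unchanged and Z drops by 1 — a proton has become a neutron (β⁺ emission or electron capture).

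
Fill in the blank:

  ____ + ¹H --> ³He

Conserve mass number: A + 1 = 3, so A = 2.
Conserve atomic number: Z + 1 = 2, so Z = 1.
A = 2 and Z = 1 is ²H — a deuteron.

deuteron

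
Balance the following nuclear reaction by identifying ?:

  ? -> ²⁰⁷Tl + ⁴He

Conserve mass number: A = 207 + 4, so A = 211.
Conserve atomic number: Z = 81 + 2, so Z = 83.
Z = 83 is bismuth, so the species is ²¹¹Bi.

Bi-211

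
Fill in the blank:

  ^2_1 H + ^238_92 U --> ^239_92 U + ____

Conserve mass number: 2 + 238 = 239 + A, so A = 1.
Conserve atomic number: 1 + 92 = 92 + Z, so Z = 1.
A = 1 and Z = 1 is ^1_1 H — a proton.

proton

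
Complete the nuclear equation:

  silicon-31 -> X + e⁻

P-31

Conserve mass number: 31 = A + 0, so A = 31.
Conserve atomic number: 14 = Z − 1, so Z = 15.
Z = 15 is phosphorus, so the species is phosphorus-31.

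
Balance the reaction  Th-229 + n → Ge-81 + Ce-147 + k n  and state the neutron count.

Conserve mass number: 230 = 81 + 147 + k, so k = 230 − 228 = 2.
Check atomic number: 90 = 32 + 58 + 0 = 90. ✓

2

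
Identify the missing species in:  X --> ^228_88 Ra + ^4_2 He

Conserve mass number: A = 228 + 4, so A = 232.
Conserve atomic number: Z = 88 + 2, so Z = 90.
Z = 90 is thorium, so the species is ^232_90 Th.

Th-232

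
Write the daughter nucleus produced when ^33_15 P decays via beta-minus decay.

S-33

Beta-minus decay: mass number changes by +0, atomic number by +1.
A: 33 = 33; Z: 15 + 1 = 16.
Z = 16 is sulfur, so the daughter is ^33_16 S.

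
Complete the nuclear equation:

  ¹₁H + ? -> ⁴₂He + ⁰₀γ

Conserve mass number: 1 + A = 4 + 0, so A = 3.
Conserve atomic number: 1 + Z = 2 + 0, so Z = 1.
A = 3 and Z = 1 is ³₁H — a triton.

triton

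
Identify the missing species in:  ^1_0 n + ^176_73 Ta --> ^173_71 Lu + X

alpha particle

Conserve mass number: 1 + 176 = 173 + A, so A = 4.
Conserve atomic number: 0 + 73 = 71 + Z, so Z = 2.
A = 4 and Z = 2 is ^4_2 He — an alpha particle.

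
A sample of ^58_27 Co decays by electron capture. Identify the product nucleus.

Fe-58

Electron capture: mass number changes by +0, atomic number by -1.
A: 58 = 58; Z: 27 − 1 = 26.
Z = 26 is iron, so the daughter is ^58_26 Fe.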